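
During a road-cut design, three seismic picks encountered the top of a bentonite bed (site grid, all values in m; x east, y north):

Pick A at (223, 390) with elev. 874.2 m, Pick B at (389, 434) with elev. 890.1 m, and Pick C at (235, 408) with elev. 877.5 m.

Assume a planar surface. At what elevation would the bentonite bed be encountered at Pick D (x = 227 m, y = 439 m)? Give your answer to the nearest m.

882 m

Two edge vectors: Pick A→Pick B = (166, 44, 15.9), Pick A→Pick C = (12, 18, 3.3).
Normal n = (Pick A→Pick B) × (Pick A→Pick C) = (-141, -357, 2460).
So ∂z/∂x = −n_x/n_z = 0.05732 and ∂z/∂y = −n_y/n_z = 0.14512.
Intercept c from Pick A: 874.2 − 12.78 − 56.60 = 804.82.
At (227, 439): z = 13.0 + 63.7 + 804.82 = 881.5 m.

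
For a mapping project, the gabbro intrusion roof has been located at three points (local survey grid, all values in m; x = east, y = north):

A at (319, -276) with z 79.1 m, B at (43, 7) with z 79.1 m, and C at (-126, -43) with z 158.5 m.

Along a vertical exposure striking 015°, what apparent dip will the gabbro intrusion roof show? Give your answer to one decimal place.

23.6°

Let the plane be z = a·x + b·y + c.
B−A: −276a + 283b = 0;  C−A: −445a + 233b = 79.4.
Solving gives a = −0.36462, b = −0.35560.
Unit vector along 015° is (sin 15°, cos 15°) = (0.2588, 0.9659).
Slope in that direction = a·(0.2588) + b·(0.9659) = −0.43785.
Apparent dip = arctan|0.43785| = 23.6° (true dip is 27.0°, so apparent ≤ true as expected).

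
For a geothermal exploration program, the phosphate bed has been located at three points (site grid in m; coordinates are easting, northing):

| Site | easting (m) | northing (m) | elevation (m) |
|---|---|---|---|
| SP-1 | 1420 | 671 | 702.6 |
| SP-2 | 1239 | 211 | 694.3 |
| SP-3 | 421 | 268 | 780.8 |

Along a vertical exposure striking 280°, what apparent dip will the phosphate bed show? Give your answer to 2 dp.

6.29°

Two edge vectors: SP-1→SP-2 = (-181, -460, -8.3), SP-1→SP-3 = (-999, -403, 78.2).
Normal n = (SP-1→SP-2) × (SP-1→SP-3) = (-39316.9, 22445.9, -386597).
So ∂z/∂easting = −n_x/n_z = −0.10170 and ∂z/∂northing = −n_y/n_z = 0.05806.
Unit vector along 280° is (sin 280°, cos 280°) = (-0.9848, 0.1736).
Slope in that direction = a·(-0.9848) + b·(0.1736) = 0.11024.
Apparent dip = arctan|0.11024| = 6.29° (true dip is 6.7°, so apparent ≤ true as expected).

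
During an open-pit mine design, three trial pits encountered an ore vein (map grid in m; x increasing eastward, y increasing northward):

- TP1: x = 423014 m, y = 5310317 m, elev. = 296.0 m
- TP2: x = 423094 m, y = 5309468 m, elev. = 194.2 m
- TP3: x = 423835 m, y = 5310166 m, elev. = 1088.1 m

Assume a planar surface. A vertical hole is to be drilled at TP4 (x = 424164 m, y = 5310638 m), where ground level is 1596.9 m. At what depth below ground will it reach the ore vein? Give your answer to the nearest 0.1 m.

Two edge vectors: TP1→TP2 = (80, -849, -101.8), TP1→TP3 = (821, -151, 792.1).
Normal n = (TP1→TP2) × (TP1→TP3) = (-687864.7, -146945.8, 684949).
So ∂z/∂x = −n_x/n_z = 1.004256813 and ∂z/∂y = −n_y/n_z = 0.214535389.
Intercept c from TP1: 296 − 424814.69 − 1139250.92 = −1563769.61.
At (424164, 5310638): z_contact = 425969.59 + 1139319.79 − 1563769.61 = 1519.76 m.
Depth below ground = 1596.9 − 1519.76 = 77.1 m.

77.1 m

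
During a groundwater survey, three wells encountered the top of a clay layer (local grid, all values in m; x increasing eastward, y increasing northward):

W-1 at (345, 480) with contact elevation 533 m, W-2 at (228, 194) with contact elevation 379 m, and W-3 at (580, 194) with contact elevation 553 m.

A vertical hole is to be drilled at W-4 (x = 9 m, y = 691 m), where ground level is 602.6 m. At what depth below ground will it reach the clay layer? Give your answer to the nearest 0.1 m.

164.7 m

Two edge vectors: W-1→W-2 = (-117, -286, -154), W-1→W-3 = (235, -286, 20).
Normal n = (W-1→W-2) × (W-1→W-3) = (-49764, -33850, 100672).
So ∂z/∂x = −n_x/n_z = 0.49432 and ∂z/∂y = −n_y/n_z = 0.33624.
Intercept c from W-1: 533 − 170.54 − 161.40 = 201.06.
At (9, 691): z_contact = 4.45 + 232.34 + 201.06 = 437.86 m.
Depth below ground = 602.6 − 437.86 = 164.7 m.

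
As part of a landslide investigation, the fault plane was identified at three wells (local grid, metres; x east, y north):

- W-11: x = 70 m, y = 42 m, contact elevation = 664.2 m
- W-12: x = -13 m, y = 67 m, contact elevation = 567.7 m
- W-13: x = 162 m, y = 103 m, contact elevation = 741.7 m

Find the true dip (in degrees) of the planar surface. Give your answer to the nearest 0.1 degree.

Two edge vectors: W-11→W-12 = (-83, 25, -96.5), W-11→W-13 = (92, 61, 77.5).
Normal n = (W-11→W-12) × (W-11→W-13) = (7824, -2445.5, -7363).
So ∂z/∂x = −n_x/n_z = 1.06261 and ∂z/∂y = −n_y/n_z = −0.33213.
Gradient magnitude |∇z| = √(a² + b²) = √(1.12914 + 0.11031) = 1.11331.
True dip = arctan(1.11331) = 48.1°, dipping toward WNW (azimuth ≈ 287°).

48.1°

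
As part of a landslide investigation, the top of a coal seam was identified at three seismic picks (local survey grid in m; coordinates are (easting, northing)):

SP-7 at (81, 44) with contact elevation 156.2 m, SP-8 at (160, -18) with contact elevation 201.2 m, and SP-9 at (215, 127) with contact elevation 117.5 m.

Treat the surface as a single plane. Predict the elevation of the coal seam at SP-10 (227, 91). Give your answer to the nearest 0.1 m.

Two edge vectors: SP-7→SP-8 = (79, -62, 45), SP-7→SP-9 = (134, 83, -38.7).
Normal n = (SP-7→SP-8) × (SP-7→SP-9) = (-1335.6, 9087.3, 14865).
So ∂z/∂E = −n_x/n_z = 0.08985 and ∂z/∂N = −n_y/n_z = −0.61132.
Intercept c from SP-7: 156.2 − 7.28 + 26.90 = 175.82.
At (227, 91): z = 20.4 − 55.6 + 175.82 = 140.6 m.

140.6 m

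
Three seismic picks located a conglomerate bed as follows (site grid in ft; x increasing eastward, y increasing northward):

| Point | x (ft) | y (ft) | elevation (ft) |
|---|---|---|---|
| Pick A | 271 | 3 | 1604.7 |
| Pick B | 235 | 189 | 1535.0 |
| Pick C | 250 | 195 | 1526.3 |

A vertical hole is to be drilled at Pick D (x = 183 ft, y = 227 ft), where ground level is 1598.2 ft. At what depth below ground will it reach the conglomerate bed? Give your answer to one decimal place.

Two edge vectors: Pick A→Pick B = (-36, 186, -69.7), Pick A→Pick C = (-21, 192, -78.4).
Normal n = (Pick A→Pick B) × (Pick A→Pick C) = (-1200, -1358.7, -3006).
So ∂z/∂x = −n_x/n_z = −0.39920 and ∂z/∂y = −n_y/n_z = −0.45200.
Intercept c from Pick A: 1604.7 + 108.18 + 1.36 = 1714.24.
At (183, 227): z_contact = −73.05 − 102.60 + 1714.24 = 1538.58 ft.
Depth below ground = 1598.2 − 1538.58 = 59.6 ft.

59.6 ft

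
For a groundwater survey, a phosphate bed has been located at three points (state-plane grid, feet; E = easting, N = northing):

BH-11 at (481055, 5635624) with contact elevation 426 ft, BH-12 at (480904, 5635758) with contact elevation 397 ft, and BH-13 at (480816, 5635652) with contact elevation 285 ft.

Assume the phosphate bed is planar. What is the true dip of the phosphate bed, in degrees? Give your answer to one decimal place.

Let the plane be z = a·E + b·N + c.
BH-12−BH-11: −151a + 134b = −29;  BH-13−BH-11: −239a + 28b = −141.
Solving gives a = 0.65048, b = 0.51658.
Gradient magnitude |∇z| = √(a² + b²) = √(0.42312 + 0.26686) = 0.83065.
True dip = arctan(0.83065) = 39.7°, dipping toward SW (azimuth ≈ 232°).

39.7°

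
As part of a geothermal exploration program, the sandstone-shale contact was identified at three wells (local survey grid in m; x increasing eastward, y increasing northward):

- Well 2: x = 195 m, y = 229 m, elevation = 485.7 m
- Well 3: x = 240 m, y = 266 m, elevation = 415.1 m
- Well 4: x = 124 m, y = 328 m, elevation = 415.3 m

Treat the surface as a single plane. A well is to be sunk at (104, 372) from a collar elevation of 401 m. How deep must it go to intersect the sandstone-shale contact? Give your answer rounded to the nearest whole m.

24 m

Two edge vectors: Well 2→Well 3 = (45, 37, -70.6), Well 2→Well 4 = (-71, 99, -70.4).
Normal n = (Well 2→Well 3) × (Well 2→Well 4) = (4384.6, 8180.6, 7082).
So ∂z/∂x = −n_x/n_z = −0.61912 and ∂z/∂y = −n_y/n_z = −1.15513.
Intercept c from Well 2: 485.7 + 120.73 + 264.52 = 870.95.
At (104, 372): z_contact = −64.4 − 429.7 + 870.95 = 376.9 m.
Depth below ground = 401 − 376.9 = 24 m.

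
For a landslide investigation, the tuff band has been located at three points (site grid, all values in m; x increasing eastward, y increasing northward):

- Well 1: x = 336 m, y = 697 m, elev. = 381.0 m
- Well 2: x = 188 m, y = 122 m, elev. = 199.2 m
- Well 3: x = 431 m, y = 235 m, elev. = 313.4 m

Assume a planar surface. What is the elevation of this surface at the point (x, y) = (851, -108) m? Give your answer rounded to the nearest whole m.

Let the plane be z = a·x + b·y + c.
Well 2−Well 1: −148a − 575b = −181.8;  Well 3−Well 1: 95a − 462b = −67.6.
Solving gives a = 0.36684, b = 0.22175.
Then c = 381 − a·336 − b·697 = 103.18.
At (851, -108): z = 312.2 − 23.9 + 103.18 = 391.4 m.

391 m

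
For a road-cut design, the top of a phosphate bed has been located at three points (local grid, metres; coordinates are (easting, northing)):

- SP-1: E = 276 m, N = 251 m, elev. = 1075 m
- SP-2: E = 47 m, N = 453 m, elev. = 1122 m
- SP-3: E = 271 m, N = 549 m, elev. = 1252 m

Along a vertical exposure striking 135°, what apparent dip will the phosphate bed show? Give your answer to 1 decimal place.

Two edge vectors: SP-1→SP-2 = (-229, 202, 47), SP-1→SP-3 = (-5, 298, 177).
Normal n = (SP-1→SP-2) × (SP-1→SP-3) = (21748, 40298, -67232).
So ∂z/∂E = −n_x/n_z = 0.32348 and ∂z/∂N = −n_y/n_z = 0.59939.
Unit vector along 135° is (sin 135°, cos 135°) = (0.7071, -0.7071).
Slope in that direction = a·(0.7071) + b·(-0.7071) = −0.19510.
Apparent dip = arctan|0.19510| = 11.0° (true dip is 34.3°, so apparent ≤ true as expected).

11.0°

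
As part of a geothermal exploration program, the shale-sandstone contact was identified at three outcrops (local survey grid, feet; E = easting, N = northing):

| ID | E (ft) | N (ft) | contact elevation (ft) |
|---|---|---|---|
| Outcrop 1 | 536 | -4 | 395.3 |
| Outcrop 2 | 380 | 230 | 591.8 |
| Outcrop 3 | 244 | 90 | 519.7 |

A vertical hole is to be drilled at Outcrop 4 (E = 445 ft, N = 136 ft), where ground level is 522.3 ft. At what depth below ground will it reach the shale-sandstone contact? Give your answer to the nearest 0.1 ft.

Two edge vectors: Outcrop 1→Outcrop 2 = (-156, 234, 196.5), Outcrop 1→Outcrop 3 = (-292, 94, 124.4).
Normal n = (Outcrop 1→Outcrop 2) × (Outcrop 1→Outcrop 3) = (10638.6, -37971.6, 53664).
So ∂z/∂E = −n_x/n_z = −0.19824 and ∂z/∂N = −n_y/n_z = 0.70758.
Intercept c from Outcrop 1: 395.3 + 106.26 + 2.83 = 504.39.
At (445, 136): z_contact = −88.22 + 96.23 + 504.39 = 512.40 ft.
Depth below ground = 522.3 − 512.40 = 9.9 ft.

9.9 ft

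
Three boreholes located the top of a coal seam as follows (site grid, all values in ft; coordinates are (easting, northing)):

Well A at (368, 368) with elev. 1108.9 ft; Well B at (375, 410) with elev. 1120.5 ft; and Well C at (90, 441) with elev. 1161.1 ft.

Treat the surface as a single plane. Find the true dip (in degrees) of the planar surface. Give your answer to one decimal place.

Let the plane be z = a·E + b·N + c.
Well B−Well A: 7a + 42b = 11.6;  Well C−Well A: −278a + 73b = 52.2.
Solving gives a = −0.11041, b = 0.29459.
Gradient magnitude |∇z| = √(a² + b²) = √(0.01219 + 0.08678) = 0.31460.
True dip = arctan(0.31460) = 17.5°, dipping toward SSE (azimuth ≈ 159°).

17.5°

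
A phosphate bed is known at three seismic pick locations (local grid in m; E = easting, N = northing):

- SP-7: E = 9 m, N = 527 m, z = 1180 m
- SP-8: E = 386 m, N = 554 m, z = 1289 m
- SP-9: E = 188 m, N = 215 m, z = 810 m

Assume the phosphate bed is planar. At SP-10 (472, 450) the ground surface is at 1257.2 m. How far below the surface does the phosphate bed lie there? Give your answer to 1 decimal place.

86.4 m

Let the plane be z = a·E + b·N + c.
SP-8−SP-7: 377a + 27b = 109;  SP-9−SP-7: 179a − 312b = −370.
Solving gives a = 0.19613, b = 1.29842.
Then c = 1180 − a·9 − b·527 = 493.97.
At (472, 450): z_contact = 92.58 + 584.29 + 493.97 = 1170.83 m.
Depth below ground = 1257.2 − 1170.83 = 86.4 m.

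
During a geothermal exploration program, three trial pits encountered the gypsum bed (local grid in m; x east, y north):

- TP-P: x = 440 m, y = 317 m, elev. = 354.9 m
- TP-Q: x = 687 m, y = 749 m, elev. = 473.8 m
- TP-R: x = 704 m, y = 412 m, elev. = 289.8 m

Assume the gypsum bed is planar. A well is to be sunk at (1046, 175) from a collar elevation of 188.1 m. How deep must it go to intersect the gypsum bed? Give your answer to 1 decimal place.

171.3 m

Let the plane be z = a·x + b·y + c.
TP-Q−TP-P: 247a + 432b = 118.9;  TP-R−TP-P: 264a + 95b = −65.1.
Solving gives a = −0.435167, b = 0.524042.
Then c = 354.9 − a·440 − b·317 = 380.25.
At (1046, 175): z_contact = −455.18 + 91.71 + 380.25 = 16.78 m.
Depth below ground = 188.1 − 16.78 = 171.3 m.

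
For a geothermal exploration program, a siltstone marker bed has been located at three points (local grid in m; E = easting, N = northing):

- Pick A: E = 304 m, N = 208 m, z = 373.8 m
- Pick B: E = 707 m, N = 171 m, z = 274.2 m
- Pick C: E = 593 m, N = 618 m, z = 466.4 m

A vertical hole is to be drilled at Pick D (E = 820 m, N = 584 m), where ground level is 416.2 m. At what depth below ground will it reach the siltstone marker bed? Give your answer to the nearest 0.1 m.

10.8 m

Two edge vectors: Pick A→Pick B = (403, -37, -99.6), Pick A→Pick C = (289, 410, 92.6).
Normal n = (Pick A→Pick B) × (Pick A→Pick C) = (37409.8, -66102.2, 175923).
So ∂z/∂E = −n_x/n_z = −0.21265 and ∂z/∂N = −n_y/n_z = 0.37575.
Intercept c from Pick A: 373.8 + 64.65 − 78.15 = 360.29.
At (820, 584): z_contact = −174.37 + 219.44 + 360.29 = 405.35 m.
Depth below ground = 416.2 − 405.35 = 10.8 m.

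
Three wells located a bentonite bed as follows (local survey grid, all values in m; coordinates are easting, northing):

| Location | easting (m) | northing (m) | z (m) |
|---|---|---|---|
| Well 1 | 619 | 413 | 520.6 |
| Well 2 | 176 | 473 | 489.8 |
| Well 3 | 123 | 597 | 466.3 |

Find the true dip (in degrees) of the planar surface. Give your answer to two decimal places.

9.98°

Two edge vectors: Well 1→Well 2 = (-443, 60, -30.8), Well 1→Well 3 = (-496, 184, -54.3).
Normal n = (Well 1→Well 2) × (Well 1→Well 3) = (2409.2, -8778.1, -51752).
So ∂z/∂easting = −n_x/n_z = 0.04655 and ∂z/∂northing = −n_y/n_z = −0.16962.
Gradient magnitude |∇z| = √(a² + b²) = √(0.00217 + 0.02877) = 0.17589.
True dip = arctan(0.17589) = 9.98°, dipping toward NNW (azimuth ≈ 345°).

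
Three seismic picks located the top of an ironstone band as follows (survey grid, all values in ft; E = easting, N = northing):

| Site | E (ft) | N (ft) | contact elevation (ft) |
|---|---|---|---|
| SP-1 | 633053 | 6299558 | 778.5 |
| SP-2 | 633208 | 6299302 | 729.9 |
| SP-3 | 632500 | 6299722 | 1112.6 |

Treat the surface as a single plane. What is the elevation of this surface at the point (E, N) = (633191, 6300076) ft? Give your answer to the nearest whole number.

575 ft

Let the plane be z = a·E + b·N + c.
SP-2−SP-1: 155a − 256b = −48.6;  SP-3−SP-1: −553a + 164b = 334.1.
Solving gives a = −0.66776182, b = −0.21446517.
Then c = 778.5 − a·633053 − b·6299558 = 1774542.87.
At (633191, 6300076): z = −422820.8 − 1351146.8 + 1774542.87 = 575.3 ft.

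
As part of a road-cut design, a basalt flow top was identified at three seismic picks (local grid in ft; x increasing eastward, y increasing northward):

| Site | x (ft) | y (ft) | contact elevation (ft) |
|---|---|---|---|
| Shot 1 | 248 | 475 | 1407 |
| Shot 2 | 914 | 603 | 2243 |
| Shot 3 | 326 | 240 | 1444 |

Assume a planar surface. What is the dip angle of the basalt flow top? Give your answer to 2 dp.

Let the plane be z = a·x + b·y + c.
Shot 2−Shot 1: 666a + 128b = 836;  Shot 3−Shot 1: 78a − 235b = 37.
Solving gives a = 1.20843, b = 0.24365.
Gradient magnitude |∇z| = √(a² + b²) = √(1.46030 + 0.05936) = 1.23275.
True dip = arctan(1.23275) = 50.95°, dipping toward WSW (azimuth ≈ 259°).

50.95°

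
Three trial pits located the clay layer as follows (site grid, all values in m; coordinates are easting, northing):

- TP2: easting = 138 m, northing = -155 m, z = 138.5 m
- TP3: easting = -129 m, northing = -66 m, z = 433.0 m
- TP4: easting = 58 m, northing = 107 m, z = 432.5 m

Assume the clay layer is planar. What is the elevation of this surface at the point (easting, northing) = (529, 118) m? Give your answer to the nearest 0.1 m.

Let the plane be z = a·easting + b·northing + c.
TP3−TP2: −267a + 89b = 294.5;  TP4−TP2: −80a + 262b = 294.
Solving gives a = −0.81155, b = 0.87434.
Then c = 138.5 − a·138 − b·-155 = 386.02.
At (529, 118): z = −429.3 + 103.2 + 386.02 = 59.9 m.

59.9 m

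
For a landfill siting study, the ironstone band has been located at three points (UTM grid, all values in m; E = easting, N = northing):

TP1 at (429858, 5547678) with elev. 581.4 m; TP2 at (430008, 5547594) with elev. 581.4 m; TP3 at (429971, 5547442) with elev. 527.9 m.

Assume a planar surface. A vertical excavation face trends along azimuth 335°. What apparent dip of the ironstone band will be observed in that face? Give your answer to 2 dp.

Let the plane be z = a·E + b·N + c.
TP2−TP1: 150a − 84b = 0;  TP3−TP1: 113a − 236b = −53.5.
Solving gives a = 0.17346, b = 0.30975.
Unit vector along 335° is (sin 335°, cos 335°) = (-0.4226, 0.9063).
Slope in that direction = a·(-0.4226) + b·(0.9063) = 0.20742.
Apparent dip = arctan|0.20742| = 11.72° (true dip is 19.5°, so apparent ≤ true as expected).

11.72°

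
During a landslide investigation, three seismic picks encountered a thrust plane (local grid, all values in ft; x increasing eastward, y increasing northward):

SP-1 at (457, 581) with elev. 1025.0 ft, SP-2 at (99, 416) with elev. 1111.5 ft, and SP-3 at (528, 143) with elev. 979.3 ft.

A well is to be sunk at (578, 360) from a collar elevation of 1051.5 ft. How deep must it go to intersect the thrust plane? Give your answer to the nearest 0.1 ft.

72.5 ft

Let the plane be z = a·x + b·y + c.
SP-2−SP-1: −358a − 165b = 86.5;  SP-3−SP-1: 71a − 438b = −45.7.
Solving gives a = −0.26957, b = 0.06064.
Then c = 1025 − a·457 − b·581 = 1112.96.
At (578, 360): z_contact = −155.81 + 21.83 + 1112.96 = 978.98 ft.
Depth below ground = 1051.5 − 978.98 = 72.5 ft.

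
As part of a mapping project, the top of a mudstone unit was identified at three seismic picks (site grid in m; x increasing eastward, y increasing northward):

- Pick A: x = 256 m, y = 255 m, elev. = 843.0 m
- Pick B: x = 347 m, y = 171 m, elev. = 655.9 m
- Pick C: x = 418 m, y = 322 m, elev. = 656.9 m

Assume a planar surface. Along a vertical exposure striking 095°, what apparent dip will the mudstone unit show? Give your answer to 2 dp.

56.01°

Two edge vectors: Pick A→Pick B = (91, -84, -187.1), Pick A→Pick C = (162, 67, -186.1).
Normal n = (Pick A→Pick B) × (Pick A→Pick C) = (28168.1, -13375.1, 19705).
So ∂z/∂x = −n_x/n_z = −1.42949 and ∂z/∂y = −n_y/n_z = 0.67877.
Unit vector along 095° is (sin 95°, cos 95°) = (0.9962, -0.0872).
Slope in that direction = a·(0.9962) + b·(-0.0872) = −1.48321.
Apparent dip = arctan|1.48321| = 56.01° (true dip is 57.7°, so apparent ≤ true as expected).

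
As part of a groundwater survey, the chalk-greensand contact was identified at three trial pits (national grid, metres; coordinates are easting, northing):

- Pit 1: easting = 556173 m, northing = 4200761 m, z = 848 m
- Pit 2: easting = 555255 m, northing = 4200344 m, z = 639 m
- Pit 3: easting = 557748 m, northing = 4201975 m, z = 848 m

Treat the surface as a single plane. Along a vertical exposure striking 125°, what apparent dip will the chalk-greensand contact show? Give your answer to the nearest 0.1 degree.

40.9°

Let the plane be z = a·easting + b·northing + c.
Pit 2−Pit 1: −918a − 417b = −209;  Pit 3−Pit 1: 1575a + 1214b = 0.
Solving gives a = 0.55438, b = −0.71923.
Unit vector along 125° is (sin 125°, cos 125°) = (0.8192, -0.5736).
Slope in that direction = a·(0.8192) + b·(-0.5736) = 0.86665.
Apparent dip = arctan|0.86665| = 40.9° (true dip is 42.2°, so apparent ≤ true as expected).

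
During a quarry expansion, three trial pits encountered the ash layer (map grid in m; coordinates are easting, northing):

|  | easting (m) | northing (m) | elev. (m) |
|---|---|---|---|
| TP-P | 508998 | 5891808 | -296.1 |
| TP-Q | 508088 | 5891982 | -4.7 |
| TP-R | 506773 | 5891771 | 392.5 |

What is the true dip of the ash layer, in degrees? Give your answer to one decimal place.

17.5°

Two edge vectors: TP-P→TP-Q = (-910, 174, 291.4), TP-P→TP-R = (-2225, -37, 688.6).
Normal n = (TP-P→TP-Q) × (TP-P→TP-R) = (130598.2, -21739, 420820).
So ∂z/∂easting = −n_x/n_z = −0.31034 and ∂z/∂northing = −n_y/n_z = 0.05166.
Gradient magnitude |∇z| = √(a² + b²) = √(0.09631 + 0.00267) = 0.31461.
True dip = arctan(0.31461) = 17.5°, dipping toward E (azimuth ≈ 099°).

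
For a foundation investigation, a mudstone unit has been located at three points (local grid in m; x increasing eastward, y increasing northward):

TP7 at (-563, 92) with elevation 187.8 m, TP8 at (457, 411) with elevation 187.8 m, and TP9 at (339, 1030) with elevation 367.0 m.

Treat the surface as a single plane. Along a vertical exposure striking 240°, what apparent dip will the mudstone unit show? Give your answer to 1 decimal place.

Two edge vectors: TP7→TP8 = (1020, 319, 0), TP7→TP9 = (902, 938, 179.2).
Normal n = (TP7→TP8) × (TP7→TP9) = (57164.8, -182784, 669022).
So ∂z/∂x = −n_x/n_z = −0.08545 and ∂z/∂y = −n_y/n_z = 0.27321.
Unit vector along 240° is (sin 240°, cos 240°) = (-0.8660, -0.5000).
Slope in that direction = a·(-0.8660) + b·(-0.5000) = −0.06261.
Apparent dip = arctan|0.06261| = 3.6° (true dip is 16.0°, so apparent ≤ true as expected).

3.6°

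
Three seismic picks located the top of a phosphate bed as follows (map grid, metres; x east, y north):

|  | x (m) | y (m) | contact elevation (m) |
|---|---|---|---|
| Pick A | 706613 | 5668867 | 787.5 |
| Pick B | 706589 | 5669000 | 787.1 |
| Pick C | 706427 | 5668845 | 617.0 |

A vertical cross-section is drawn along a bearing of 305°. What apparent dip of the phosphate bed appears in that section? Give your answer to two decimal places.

32.79°

Let the plane be z = a·x + b·y + c.
Pick B−Pick A: −24a + 133b = −0.4;  Pick C−Pick A: −186a − 22b = −170.5.
Solving gives a = 0.89786, b = 0.15901.
Unit vector along 305° is (sin 305°, cos 305°) = (-0.8192, 0.5736).
Slope in that direction = a·(-0.8192) + b·(0.5736) = −0.64428.
Apparent dip = arctan|0.64428| = 32.79° (true dip is 42.4°, so apparent ≤ true as expected).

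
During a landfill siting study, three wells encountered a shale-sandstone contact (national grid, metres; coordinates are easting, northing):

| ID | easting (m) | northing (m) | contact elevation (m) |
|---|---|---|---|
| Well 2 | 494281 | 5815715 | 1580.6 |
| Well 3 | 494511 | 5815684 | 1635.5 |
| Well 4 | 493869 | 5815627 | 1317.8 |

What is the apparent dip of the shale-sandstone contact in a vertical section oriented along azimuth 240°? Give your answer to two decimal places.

Let the plane be z = a·easting + b·northing + c.
Well 3−Well 2: 230a − 31b = 54.9;  Well 4−Well 2: −412a − 88b = −262.8.
Solving gives a = 0.39313, b = 1.14580.
Unit vector along 240° is (sin 240°, cos 240°) = (-0.8660, -0.5000).
Slope in that direction = a·(-0.8660) + b·(-0.5000) = −0.91336.
Apparent dip = arctan|0.91336| = 42.41° (true dip is 50.5°, so apparent ≤ true as expected).

42.41°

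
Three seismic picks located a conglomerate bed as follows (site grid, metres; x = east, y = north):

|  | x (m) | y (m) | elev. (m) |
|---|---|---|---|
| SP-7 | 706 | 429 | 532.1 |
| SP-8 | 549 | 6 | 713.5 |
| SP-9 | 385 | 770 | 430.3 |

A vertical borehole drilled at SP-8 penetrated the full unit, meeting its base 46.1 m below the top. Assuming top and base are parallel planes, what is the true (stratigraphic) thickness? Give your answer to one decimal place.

42.7 m

Two edge vectors: SP-7→SP-8 = (-157, -423, 181.4), SP-7→SP-9 = (-321, 341, -101.8).
Normal n = (SP-7→SP-8) × (SP-7→SP-9) = (-18796, -74212, -189320).
So ∂z/∂x = −n_x/n_z = −0.09928 and ∂z/∂y = −n_y/n_z = −0.39199.
|∇z| = √(a²+b²) = 0.40437, so dip δ = arctan(0.40437) = 22.02°.
True thickness = vertical thickness × cos δ = 46.1 × cos 22.02° = 42.7 m.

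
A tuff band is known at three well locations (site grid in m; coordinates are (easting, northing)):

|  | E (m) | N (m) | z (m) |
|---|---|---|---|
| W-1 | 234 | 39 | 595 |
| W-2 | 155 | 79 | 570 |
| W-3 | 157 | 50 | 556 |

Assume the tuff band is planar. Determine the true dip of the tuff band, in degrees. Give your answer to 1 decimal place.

38.0°

Let the plane be z = a·E + b·N + c.
W-2−W-1: −79a + 40b = −25;  W-3−W-1: −77a + 11b = −39.
Solving gives a = 0.58118, b = 0.52284.
Gradient magnitude |∇z| = √(a² + b²) = √(0.33778 + 0.27336) = 0.78175.
True dip = arctan(0.78175) = 38.0°, dipping toward SW (azimuth ≈ 228°).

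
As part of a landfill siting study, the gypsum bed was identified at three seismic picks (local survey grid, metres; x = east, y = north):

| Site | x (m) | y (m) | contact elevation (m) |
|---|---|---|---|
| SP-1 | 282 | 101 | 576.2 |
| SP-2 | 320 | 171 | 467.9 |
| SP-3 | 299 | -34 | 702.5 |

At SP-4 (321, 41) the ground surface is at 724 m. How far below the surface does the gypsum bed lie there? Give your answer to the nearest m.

Let the plane be z = a·x + b·y + c.
SP-2−SP-1: 38a + 70b = −108.3;  SP-3−SP-1: 17a − 135b = 126.3.
Solving gives a = −0.91448, b = −1.05071.
Then c = 576.2 − a·282 − b·101 = 940.20.
At (321, 41): z_contact = −293.5 − 43.1 + 940.20 = 603.6 m.
Depth below ground = 724 − 603.6 = 120 m.

120 m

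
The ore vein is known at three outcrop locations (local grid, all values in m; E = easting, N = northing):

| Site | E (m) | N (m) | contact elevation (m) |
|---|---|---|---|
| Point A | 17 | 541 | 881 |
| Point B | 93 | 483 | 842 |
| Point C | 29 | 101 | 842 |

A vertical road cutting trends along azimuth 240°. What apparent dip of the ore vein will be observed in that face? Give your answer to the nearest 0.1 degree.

19.6°

Two edge vectors: Point A→Point B = (76, -58, -39), Point A→Point C = (12, -440, -39).
Normal n = (Point A→Point B) × (Point A→Point C) = (-14898, 2496, -32744).
So ∂z/∂E = −n_x/n_z = −0.45498 and ∂z/∂N = −n_y/n_z = 0.07623.
Unit vector along 240° is (sin 240°, cos 240°) = (-0.8660, -0.5000).
Slope in that direction = a·(-0.8660) + b·(-0.5000) = 0.35591.
Apparent dip = arctan|0.35591| = 19.6° (true dip is 24.8°, so apparent ≤ true as expected).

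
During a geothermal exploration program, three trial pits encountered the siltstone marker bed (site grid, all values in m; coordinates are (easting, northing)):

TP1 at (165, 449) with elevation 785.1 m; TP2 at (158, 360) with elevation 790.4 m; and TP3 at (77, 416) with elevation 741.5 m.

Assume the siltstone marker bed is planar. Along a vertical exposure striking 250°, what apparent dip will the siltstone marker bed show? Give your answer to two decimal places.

Let the plane be z = a·E + b·N + c.
TP2−TP1: −7a − 89b = 5.3;  TP3−TP1: −88a − 33b = −43.6.
Solving gives a = 0.53352, b = −0.10151.
Unit vector along 250° is (sin 250°, cos 250°) = (-0.9397, -0.3420).
Slope in that direction = a·(-0.9397) + b·(-0.3420) = −0.46663.
Apparent dip = arctan|0.46663| = 25.02° (true dip is 28.5°, so apparent ≤ true as expected).

25.02°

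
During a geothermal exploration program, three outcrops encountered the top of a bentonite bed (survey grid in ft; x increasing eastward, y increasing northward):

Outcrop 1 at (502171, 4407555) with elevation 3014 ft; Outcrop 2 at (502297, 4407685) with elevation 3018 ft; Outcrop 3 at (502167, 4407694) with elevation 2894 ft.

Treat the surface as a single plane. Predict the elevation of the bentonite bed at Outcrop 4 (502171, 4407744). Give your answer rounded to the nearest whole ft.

2856 ft

Let the plane be z = a·x + b·y + c.
Outcrop 2−Outcrop 1: 126a + 130b = 4;  Outcrop 3−Outcrop 1: −4a + 139b = −120.
Solving gives a = 0.89586337, b = −0.83752911.
Then c = 3014 − a·502171 − b·4407555 = 3244593.02.
At (502171, 4407744): z = 449876.6 − 3691613.9 + 3244593.02 = 2855.7 ft.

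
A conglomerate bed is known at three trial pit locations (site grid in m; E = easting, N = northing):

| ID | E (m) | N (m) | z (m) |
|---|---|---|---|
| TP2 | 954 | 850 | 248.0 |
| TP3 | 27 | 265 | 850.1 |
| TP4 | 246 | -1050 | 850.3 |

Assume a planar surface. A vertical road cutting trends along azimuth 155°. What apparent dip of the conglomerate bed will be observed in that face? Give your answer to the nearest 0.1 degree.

9.1°

Two edge vectors: TP2→TP3 = (-927, -585, 602.1), TP2→TP4 = (-708, -1900, 602.3).
Normal n = (TP2→TP3) × (TP2→TP4) = (791644.5, 132045.3, 1347120).
So ∂z/∂E = −n_x/n_z = −0.58766 and ∂z/∂N = −n_y/n_z = −0.09802.
Unit vector along 155° is (sin 155°, cos 155°) = (0.4226, -0.9063).
Slope in that direction = a·(0.4226) + b·(-0.9063) = −0.15952.
Apparent dip = arctan|0.15952| = 9.1° (true dip is 30.8°, so apparent ≤ true as expected).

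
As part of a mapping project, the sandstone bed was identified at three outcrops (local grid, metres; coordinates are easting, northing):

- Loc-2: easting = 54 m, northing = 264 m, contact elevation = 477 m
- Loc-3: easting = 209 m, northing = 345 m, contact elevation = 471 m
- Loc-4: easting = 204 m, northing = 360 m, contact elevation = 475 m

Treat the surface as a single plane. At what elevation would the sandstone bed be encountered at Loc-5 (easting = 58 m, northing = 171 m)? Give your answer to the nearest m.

Let the plane be z = a·easting + b·northing + c.
Loc-3−Loc-2: 155a + 81b = −6;  Loc-4−Loc-2: 150a + 96b = −2.
Solving gives a = −0.15165, b = 0.21612.
Then c = 477 − a·54 − b·264 = 428.13.
At (58, 171): z = −8.8 + 37.0 + 428.13 = 456.3 m.

456 m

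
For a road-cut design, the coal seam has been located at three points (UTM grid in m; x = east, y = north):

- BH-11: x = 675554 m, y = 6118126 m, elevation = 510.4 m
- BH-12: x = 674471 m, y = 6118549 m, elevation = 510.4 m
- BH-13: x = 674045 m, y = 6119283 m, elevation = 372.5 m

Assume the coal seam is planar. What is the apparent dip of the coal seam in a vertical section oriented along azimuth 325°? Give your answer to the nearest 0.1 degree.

8.2°

Let the plane be z = a·x + b·y + c.
BH-12−BH-11: −1083a + 423b = 0;  BH-13−BH-11: −1509a + 1157b = −137.9.
Solving gives a = −0.09489, b = −0.24295.
Unit vector along 325° is (sin 325°, cos 325°) = (-0.5736, 0.8192).
Slope in that direction = a·(-0.5736) + b·(0.8192) = −0.14458.
Apparent dip = arctan|0.14458| = 8.2° (true dip is 14.6°, so apparent ≤ true as expected).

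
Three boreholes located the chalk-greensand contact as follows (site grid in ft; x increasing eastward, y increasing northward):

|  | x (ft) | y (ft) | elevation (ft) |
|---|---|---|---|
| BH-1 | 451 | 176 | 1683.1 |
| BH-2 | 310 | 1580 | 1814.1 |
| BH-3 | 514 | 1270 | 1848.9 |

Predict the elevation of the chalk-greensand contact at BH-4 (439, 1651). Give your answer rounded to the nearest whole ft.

Let the plane be z = a·x + b·y + c.
BH-2−BH-1: −141a + 1404b = 131;  BH-3−BH-1: 63a + 1094b = 165.8.
Solving gives a = 0.36863, b = 0.13033.
Then c = 1683.1 − a·451 − b·176 = 1493.91.
At (439, 1651): z = 161.8 + 215.2 + 1493.91 = 1870.9 ft.

1871 ft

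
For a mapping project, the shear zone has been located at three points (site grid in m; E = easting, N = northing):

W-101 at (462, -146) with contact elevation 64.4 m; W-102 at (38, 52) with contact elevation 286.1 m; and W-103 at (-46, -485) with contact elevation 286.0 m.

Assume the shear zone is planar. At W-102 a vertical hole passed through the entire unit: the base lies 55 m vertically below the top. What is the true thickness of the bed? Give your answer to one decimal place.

49.3 m

Two edge vectors: W-101→W-102 = (-424, 198, 221.7), W-101→W-103 = (-508, -339, 221.6).
Normal n = (W-101→W-102) × (W-101→W-103) = (119033.1, -18665.2, 244320).
So ∂z/∂E = −n_x/n_z = −0.48720 and ∂z/∂N = −n_y/n_z = 0.07640.
|∇z| = √(a²+b²) = 0.49315, so dip δ = arctan(0.49315) = 26.25°.
True thickness = vertical thickness × cos δ = 55 × cos 26.25° = 49.3 m.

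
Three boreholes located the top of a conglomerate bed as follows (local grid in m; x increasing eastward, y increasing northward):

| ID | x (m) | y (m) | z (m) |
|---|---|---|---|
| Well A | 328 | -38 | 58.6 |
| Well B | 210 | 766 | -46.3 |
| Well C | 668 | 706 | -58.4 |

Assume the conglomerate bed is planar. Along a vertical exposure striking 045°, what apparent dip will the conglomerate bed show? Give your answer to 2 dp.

7.31°

Two edge vectors: Well A→Well B = (-118, 804, -104.9), Well A→Well C = (340, 744, -117).
Normal n = (Well A→Well B) × (Well A→Well C) = (-16022.4, -49472, -361152).
So ∂z/∂x = −n_x/n_z = −0.04436 and ∂z/∂y = −n_y/n_z = −0.13698.
Unit vector along 045° is (sin 45°, cos 45°) = (0.7071, 0.7071).
Slope in that direction = a·(0.7071) + b·(0.7071) = −0.12823.
Apparent dip = arctan|0.12823| = 7.31° (true dip is 8.2°, so apparent ≤ true as expected).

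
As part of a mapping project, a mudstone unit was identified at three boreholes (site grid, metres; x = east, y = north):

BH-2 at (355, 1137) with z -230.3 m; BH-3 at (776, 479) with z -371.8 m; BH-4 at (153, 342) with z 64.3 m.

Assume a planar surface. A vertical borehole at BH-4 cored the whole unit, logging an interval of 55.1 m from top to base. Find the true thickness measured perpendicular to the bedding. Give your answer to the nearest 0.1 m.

45.4 m

Two edge vectors: BH-2→BH-3 = (421, -658, -141.5), BH-2→BH-4 = (-202, -795, 294.6).
Normal n = (BH-2→BH-3) × (BH-2→BH-4) = (-306339.3, -95443.6, -467611).
So ∂z/∂x = −n_x/n_z = −0.65512 and ∂z/∂y = −n_y/n_z = −0.20411.
|∇z| = √(a²+b²) = 0.68618, so dip δ = arctan(0.68618) = 34.46°.
True thickness = vertical thickness × cos δ = 55.1 × cos 34.46° = 45.4 m.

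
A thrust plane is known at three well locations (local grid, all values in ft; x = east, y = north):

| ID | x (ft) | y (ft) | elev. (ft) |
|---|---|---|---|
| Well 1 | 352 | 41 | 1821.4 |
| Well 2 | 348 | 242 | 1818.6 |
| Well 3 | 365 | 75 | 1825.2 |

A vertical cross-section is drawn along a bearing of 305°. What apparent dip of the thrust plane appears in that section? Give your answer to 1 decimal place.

14.6°

Two edge vectors: Well 1→Well 2 = (-4, 201, -2.8), Well 1→Well 3 = (13, 34, 3.8).
Normal n = (Well 1→Well 2) × (Well 1→Well 3) = (859, -21.2, -2749).
So ∂z/∂x = −n_x/n_z = 0.31248 and ∂z/∂y = −n_y/n_z = −0.00771.
Unit vector along 305° is (sin 305°, cos 305°) = (-0.8192, 0.5736).
Slope in that direction = a·(-0.8192) + b·(0.5736) = −0.26039.
Apparent dip = arctan|0.26039| = 14.6° (true dip is 17.4°, so apparent ≤ true as expected).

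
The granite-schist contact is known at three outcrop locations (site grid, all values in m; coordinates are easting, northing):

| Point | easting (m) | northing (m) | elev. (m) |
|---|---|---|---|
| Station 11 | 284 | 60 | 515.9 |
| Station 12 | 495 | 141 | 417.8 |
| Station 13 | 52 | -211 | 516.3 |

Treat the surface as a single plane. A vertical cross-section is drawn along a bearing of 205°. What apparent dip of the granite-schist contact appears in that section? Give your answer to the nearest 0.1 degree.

13.7°

Two edge vectors: Station 11→Station 12 = (211, 81, -98.1), Station 11→Station 13 = (-232, -271, 0.4).
Normal n = (Station 11→Station 12) × (Station 11→Station 13) = (-26552.7, 22674.8, -38389).
So ∂z/∂easting = −n_x/n_z = −0.69167 and ∂z/∂northing = −n_y/n_z = 0.59066.
Unit vector along 205° is (sin 205°, cos 205°) = (-0.4226, -0.9063).
Slope in that direction = a·(-0.4226) + b·(-0.9063) = −0.24300.
Apparent dip = arctan|0.24300| = 13.7° (true dip is 42.3°, so apparent ≤ true as expected).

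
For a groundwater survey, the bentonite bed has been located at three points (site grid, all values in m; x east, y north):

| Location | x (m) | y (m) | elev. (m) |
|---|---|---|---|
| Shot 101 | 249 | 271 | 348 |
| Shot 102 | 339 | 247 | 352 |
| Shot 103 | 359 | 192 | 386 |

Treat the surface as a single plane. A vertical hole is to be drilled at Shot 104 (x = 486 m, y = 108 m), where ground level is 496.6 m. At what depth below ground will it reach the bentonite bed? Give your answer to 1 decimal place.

Two edge vectors: Shot 101→Shot 102 = (90, -24, 4), Shot 101→Shot 103 = (110, -79, 38).
Normal n = (Shot 101→Shot 102) × (Shot 101→Shot 103) = (-596, -2980, -4470).
So ∂z/∂x = −n_x/n_z = −0.13333 and ∂z/∂y = −n_y/n_z = −0.66667.
Intercept c from Shot 101: 348 + 33.20 + 180.67 = 561.87.
At (486, 108): z_contact = −64.80 − 72.00 + 561.87 = 425.07 m.
Depth below ground = 496.6 − 425.07 = 71.5 m.

71.5 m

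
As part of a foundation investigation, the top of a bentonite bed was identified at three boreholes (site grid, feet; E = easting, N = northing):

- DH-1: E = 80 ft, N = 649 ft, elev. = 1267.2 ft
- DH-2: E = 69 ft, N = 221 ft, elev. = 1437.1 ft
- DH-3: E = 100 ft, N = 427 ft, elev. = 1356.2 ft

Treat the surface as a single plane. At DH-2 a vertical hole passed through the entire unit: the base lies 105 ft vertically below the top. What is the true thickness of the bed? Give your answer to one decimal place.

Let the plane be z = a·E + b·N + c.
DH-2−DH-1: −11a − 428b = 169.9;  DH-3−DH-1: 20a − 222b = 89.
Solving gives a = 0.03401, b = −0.39784.
|∇z| = √(a²+b²) = 0.39929, so dip δ = arctan(0.39929) = 21.77°.
True thickness = vertical thickness × cos δ = 105 × cos 21.77° = 97.5 ft.

97.5 ft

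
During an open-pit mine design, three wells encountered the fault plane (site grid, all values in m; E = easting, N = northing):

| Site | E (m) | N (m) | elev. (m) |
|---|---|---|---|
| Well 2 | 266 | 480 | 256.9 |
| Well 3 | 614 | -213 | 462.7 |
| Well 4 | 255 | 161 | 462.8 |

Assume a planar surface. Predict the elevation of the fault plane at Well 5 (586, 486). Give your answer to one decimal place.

45.4 m

Let the plane be z = a·E + b·N + c.
Well 3−Well 2: 348a − 693b = 205.8;  Well 4−Well 2: −11a − 319b = 205.9.
Solving gives a = −0.64937, b = −0.62306.
Then c = 256.9 − a·266 − b·480 = 728.70.
At (586, 486): z = −380.5 − 302.8 + 728.70 = 45.4 m.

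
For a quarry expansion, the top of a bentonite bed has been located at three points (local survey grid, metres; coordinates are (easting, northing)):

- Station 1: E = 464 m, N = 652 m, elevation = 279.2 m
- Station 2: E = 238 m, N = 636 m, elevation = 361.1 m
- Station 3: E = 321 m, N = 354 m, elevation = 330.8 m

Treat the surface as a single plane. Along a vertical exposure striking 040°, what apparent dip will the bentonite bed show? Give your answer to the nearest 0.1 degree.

Let the plane be z = a·E + b·N + c.
Station 2−Station 1: −226a − 16b = 81.9;  Station 3−Station 1: −143a − 298b = 51.6.
Solving gives a = −0.36244, b = 0.00077.
Unit vector along 040° is (sin 40°, cos 40°) = (0.6428, 0.7660).
Slope in that direction = a·(0.6428) + b·(0.7660) = −0.23238.
Apparent dip = arctan|0.23238| = 13.1° (true dip is 19.9°, so apparent ≤ true as expected).

13.1°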